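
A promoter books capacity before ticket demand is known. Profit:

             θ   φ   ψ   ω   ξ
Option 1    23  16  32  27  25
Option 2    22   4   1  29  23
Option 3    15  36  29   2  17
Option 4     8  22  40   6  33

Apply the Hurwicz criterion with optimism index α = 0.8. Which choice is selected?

Option 4

Option 1: 0.8·32 + 0.2·16 = 28.8
Option 2: 0.8·29 + 0.2·1 = 23.4
Option 3: 0.8·36 + 0.2·2 = 29.2
Option 4: 0.8·40 + 0.2·6 = 33.2
Highest Hurwicz score = 33.2 → Option 4.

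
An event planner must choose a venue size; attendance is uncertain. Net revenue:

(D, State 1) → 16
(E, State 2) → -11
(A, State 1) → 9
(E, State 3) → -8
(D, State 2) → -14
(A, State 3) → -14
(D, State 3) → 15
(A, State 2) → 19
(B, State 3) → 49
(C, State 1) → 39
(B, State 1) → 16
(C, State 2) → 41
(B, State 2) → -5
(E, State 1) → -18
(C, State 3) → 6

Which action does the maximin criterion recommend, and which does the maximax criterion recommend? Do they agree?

Row minima: A=-14, B=-5, C=6, D=-14, E=-18
Best worst-case = 6 → C.
Row maxima: A=19, B=49, C=41, D=16, E=-8
Best best-case = 49 → B.

maximin → C; maximax → B (disagree)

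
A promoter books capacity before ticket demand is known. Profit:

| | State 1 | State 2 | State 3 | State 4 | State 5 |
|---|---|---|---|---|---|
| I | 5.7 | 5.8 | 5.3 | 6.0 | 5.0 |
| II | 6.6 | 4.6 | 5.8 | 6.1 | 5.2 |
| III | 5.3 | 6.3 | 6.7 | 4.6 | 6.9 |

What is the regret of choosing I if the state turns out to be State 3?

Best payoff under State 3 is 6.7.
Regret = 6.7 − 5.3 = 1.4.

1.4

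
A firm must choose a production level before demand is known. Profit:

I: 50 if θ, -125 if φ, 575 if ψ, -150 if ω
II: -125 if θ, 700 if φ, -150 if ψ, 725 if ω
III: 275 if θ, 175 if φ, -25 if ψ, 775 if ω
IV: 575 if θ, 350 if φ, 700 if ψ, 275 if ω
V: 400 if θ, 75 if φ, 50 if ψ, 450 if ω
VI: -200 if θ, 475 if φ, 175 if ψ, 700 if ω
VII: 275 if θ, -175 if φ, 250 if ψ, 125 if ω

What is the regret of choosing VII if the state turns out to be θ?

300

Best payoff under θ is 575.
Regret = 575 − 275 = 300.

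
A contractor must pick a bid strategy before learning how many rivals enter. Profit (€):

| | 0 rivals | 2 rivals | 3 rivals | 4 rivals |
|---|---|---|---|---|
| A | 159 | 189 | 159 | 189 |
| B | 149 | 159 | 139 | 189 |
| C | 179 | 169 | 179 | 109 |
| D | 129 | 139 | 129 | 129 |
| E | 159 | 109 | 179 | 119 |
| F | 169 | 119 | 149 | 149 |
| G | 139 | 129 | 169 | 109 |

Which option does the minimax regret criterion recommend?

Column bests: 0 rivals=179, 2 rivals=189, 3 rivals=179, 4 rivals=189.
A regrets: 20, 0, 20, 0 → max 20
B regrets: 30, 30, 40, 0 → max 40
C regrets: 0, 20, 0, 80 → max 80
D regrets: 50, 50, 50, 60 → max 60
E regrets: 20, 80, 0, 70 → max 80
F regrets: 10, 70, 30, 40 → max 70
G regrets: 40, 60, 10, 80 → max 80
Smallest max regret = 20 → A.

A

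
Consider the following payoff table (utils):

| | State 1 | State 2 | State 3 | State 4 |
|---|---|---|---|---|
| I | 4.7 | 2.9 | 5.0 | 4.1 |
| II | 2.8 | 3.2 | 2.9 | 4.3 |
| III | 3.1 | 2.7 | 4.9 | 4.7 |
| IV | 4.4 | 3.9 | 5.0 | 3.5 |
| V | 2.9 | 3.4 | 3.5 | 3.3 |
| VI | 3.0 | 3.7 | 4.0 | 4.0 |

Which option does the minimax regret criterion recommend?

I

Column bests: State 1=4.7, State 2=3.9, State 3=5.0, State 4=4.7.
I regrets: 0.0, 1.0, 0.0, 0.6 → max 1.0
II regrets: 1.9, 0.7, 2.1, 0.4 → max 2.1
III regrets: 1.6, 1.2, 0.1, 0.0 → max 1.6
IV regrets: 0.3, 0.0, 0.0, 1.2 → max 1.2
V regrets: 1.8, 0.5, 1.5, 1.4 → max 1.8
VI regrets: 1.7, 0.2, 1.0, 0.7 → max 1.7
Smallest max regret = 1.0 → I.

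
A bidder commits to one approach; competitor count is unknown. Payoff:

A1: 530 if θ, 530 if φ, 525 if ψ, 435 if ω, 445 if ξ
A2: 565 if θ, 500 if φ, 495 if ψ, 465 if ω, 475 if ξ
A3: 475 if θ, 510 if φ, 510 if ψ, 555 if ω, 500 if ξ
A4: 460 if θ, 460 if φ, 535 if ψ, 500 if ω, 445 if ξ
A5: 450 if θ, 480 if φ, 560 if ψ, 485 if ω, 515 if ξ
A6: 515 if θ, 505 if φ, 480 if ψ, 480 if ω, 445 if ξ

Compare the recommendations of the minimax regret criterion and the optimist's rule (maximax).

Column bests: θ=565, φ=530, ψ=560, ω=555, ξ=515.
A1 regrets: 35, 0, 35, 120, 70 → max 120
A2 regrets: 0, 30, 65, 90, 40 → max 90
A3 regrets: 90, 20, 50, 0, 15 → max 90
A4 regrets: 105, 70, 25, 55, 70 → max 105
A5 regrets: 115, 50, 0, 70, 0 → max 115
A6 regrets: 50, 25, 80, 75, 70 → max 80
Smallest max regret = 80 → A6.
Row maxima: A1=530, A2=565, A3=555, A4=535, A5=560, A6=515
Best best-case = 565 → A2.

minimax regret → A6; maximax → A2 (disagree)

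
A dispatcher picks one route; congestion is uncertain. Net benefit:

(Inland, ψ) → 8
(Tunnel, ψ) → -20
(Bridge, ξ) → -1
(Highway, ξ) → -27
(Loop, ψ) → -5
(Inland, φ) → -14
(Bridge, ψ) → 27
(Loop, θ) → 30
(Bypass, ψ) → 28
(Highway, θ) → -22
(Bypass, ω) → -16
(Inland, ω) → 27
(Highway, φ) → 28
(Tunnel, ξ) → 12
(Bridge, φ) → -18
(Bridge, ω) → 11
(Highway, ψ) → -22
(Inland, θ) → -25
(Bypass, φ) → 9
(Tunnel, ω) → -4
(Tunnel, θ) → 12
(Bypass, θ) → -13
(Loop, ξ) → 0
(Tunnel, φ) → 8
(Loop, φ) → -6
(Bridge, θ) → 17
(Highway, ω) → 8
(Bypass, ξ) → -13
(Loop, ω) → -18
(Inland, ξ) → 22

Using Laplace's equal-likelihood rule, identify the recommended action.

Bridge

Row averages: Inland=3.6, Bridge=7.2, Loop=0.2, Tunnel=1.6, Highway=-7, Bypass=-1
Highest average = 7.2 → Bridge.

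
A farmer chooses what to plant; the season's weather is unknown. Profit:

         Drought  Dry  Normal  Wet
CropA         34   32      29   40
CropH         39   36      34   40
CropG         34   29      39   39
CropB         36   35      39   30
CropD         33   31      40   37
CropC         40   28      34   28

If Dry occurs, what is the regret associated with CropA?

4

Best payoff under Dry is 36.
Regret = 36 − 32 = 4.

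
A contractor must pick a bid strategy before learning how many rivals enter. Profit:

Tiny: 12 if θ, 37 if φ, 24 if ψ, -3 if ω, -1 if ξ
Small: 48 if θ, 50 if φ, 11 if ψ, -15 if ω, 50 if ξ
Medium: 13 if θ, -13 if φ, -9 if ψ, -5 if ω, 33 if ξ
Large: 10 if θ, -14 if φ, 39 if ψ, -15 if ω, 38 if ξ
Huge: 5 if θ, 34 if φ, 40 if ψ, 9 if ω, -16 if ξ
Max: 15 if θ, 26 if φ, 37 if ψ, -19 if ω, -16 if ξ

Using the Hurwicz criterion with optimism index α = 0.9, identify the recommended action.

Tiny: 0.9·37 + 0.1·(-3) = 33
Small: 0.9·50 + 0.1·(-15) = 43.5
Medium: 0.9·33 + 0.1·(-13) = 28.4
Large: 0.9·39 + 0.1·(-15) = 33.6
Huge: 0.9·40 + 0.1·(-16) = 34.4
Max: 0.9·37 + 0.1·(-19) = 31.4
Highest Hurwicz score = 43.5 → Small.

Small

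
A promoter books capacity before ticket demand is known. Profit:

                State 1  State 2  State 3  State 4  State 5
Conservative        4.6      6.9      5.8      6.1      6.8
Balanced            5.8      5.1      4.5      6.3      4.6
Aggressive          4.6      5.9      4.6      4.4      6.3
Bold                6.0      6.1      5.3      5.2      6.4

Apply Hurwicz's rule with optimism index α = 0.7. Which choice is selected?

Conservative: 0.7·6.9 + 0.3·4.6 = 6.21
Balanced: 0.7·6.3 + 0.3·4.5 = 5.76
Aggressive: 0.7·6.3 + 0.3·4.4 = 5.73
Bold: 0.7·6.4 + 0.3·5.2 = 6.04
Highest Hurwicz score = 6.21 → Conservative.

Conservative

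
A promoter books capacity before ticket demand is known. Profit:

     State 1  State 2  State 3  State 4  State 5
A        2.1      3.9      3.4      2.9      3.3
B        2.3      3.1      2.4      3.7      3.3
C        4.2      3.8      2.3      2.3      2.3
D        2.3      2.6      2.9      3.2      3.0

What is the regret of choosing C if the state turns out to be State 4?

1.4

Best payoff under State 4 is 3.7.
Regret = 3.7 − 2.3 = 1.4.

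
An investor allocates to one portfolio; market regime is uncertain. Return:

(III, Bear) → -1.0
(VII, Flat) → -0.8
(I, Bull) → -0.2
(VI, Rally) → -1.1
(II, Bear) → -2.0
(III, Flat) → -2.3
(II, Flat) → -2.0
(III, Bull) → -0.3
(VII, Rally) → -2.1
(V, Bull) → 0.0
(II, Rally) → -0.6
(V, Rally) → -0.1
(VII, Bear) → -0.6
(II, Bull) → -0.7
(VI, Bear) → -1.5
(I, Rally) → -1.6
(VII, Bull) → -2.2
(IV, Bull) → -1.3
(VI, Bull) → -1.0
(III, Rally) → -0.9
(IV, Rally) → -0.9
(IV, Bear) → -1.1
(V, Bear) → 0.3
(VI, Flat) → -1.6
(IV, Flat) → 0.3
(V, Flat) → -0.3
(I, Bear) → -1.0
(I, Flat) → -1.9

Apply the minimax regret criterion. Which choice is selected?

Column bests: Bear=0.3, Flat=0.3, Bull=0.0, Rally=-0.1.
I regrets: 1.3, 2.2, 0.2, 1.5 → max 2.2
II regrets: 2.3, 2.3, 0.7, 0.5 → max 2.3
III regrets: 1.3, 2.6, 0.3, 0.8 → max 2.6
IV regrets: 1.4, 0.0, 1.3, 0.8 → max 1.4
V regrets: 0.0, 0.6, 0.0, 0.0 → max 0.6
VI regrets: 1.8, 1.9, 1.0, 1.0 → max 1.9
VII regrets: 0.9, 1.1, 2.2, 2.0 → max 2.2
Smallest max regret = 0.6 → V.

V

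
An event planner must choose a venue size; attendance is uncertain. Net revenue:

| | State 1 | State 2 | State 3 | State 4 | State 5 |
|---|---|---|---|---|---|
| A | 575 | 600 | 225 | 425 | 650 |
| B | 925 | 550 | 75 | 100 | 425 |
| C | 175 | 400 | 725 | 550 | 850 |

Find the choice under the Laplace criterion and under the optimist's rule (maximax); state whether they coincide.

laplace → C; maximax → B (disagree)

Row averages: A=495, B=415, C=540
Highest average = 540 → C.
Row maxima: A=650, B=925, C=850
Best best-case = 925 → B.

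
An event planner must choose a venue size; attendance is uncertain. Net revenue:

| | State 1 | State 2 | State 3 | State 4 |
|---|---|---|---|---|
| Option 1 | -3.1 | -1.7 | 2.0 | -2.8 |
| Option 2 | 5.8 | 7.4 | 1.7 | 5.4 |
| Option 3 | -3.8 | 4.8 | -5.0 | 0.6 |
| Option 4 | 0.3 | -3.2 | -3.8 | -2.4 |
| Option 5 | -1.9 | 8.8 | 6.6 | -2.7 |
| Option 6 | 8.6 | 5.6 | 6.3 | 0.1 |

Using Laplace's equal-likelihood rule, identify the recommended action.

Option 6

Row averages: Option 1=-1.4, Option 2=5.075, Option 3=-0.85, Option 4=-2.275, Option 5=2.7, Option 6=5.15
Highest average = 5.15 → Option 6.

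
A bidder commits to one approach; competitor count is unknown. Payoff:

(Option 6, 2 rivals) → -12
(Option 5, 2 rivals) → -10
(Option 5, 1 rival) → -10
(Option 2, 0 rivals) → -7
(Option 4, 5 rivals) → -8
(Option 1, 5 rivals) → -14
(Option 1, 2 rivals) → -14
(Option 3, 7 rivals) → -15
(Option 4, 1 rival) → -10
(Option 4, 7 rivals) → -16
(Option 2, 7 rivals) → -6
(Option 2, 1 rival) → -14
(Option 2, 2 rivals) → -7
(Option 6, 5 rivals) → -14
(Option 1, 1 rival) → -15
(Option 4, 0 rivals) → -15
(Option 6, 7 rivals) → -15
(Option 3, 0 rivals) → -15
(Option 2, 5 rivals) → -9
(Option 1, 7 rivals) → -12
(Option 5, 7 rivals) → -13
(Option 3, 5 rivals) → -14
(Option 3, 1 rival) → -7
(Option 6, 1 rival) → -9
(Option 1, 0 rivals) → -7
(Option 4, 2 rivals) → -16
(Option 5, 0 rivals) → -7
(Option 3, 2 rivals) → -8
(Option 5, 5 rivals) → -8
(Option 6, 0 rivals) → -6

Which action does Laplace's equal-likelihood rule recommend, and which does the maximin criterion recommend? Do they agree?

Row averages: Option 1=-12.4, Option 2=-8.6, Option 3=-11.8, Option 4=-13, Option 5=-9.6, Option 6=-11.2
Highest average = -8.6 → Option 2.
Row minima: Option 1=-15, Option 2=-14, Option 3=-15, Option 4=-16, Option 5=-13, Option 6=-15
Best worst-case = -13 → Option 5.

laplace → Option 2; maximin → Option 5 (disagree)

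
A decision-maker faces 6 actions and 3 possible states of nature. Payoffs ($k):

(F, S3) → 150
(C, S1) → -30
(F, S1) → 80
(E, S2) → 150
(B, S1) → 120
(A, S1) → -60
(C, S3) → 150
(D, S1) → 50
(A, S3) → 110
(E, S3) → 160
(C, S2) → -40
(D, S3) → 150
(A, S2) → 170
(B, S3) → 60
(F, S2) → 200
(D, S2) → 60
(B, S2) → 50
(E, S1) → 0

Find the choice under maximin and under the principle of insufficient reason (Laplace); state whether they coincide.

maximin → F; laplace → F (agree)

Row minima: A=-60, B=50, C=-40, D=50, E=0, F=80
Best worst-case = 80 → F.
Row averages: A=220/3, B=230/3, C=80/3, D=260/3, E=310/3, F=430/3
Highest average = 430/3 → F.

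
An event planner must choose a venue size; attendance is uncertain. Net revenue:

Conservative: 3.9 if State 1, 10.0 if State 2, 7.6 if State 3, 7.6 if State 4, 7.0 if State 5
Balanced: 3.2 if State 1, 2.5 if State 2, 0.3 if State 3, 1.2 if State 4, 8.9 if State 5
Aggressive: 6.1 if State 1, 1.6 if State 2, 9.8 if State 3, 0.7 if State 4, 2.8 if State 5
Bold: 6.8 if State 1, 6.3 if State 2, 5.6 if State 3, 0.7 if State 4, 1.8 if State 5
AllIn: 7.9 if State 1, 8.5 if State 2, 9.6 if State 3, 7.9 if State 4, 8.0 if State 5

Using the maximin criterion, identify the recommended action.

Row minima: Conservative=3.9, Balanced=0.3, Aggressive=0.7, Bold=0.7, AllIn=7.9
Best worst-case = 7.9 → AllIn.

AllIn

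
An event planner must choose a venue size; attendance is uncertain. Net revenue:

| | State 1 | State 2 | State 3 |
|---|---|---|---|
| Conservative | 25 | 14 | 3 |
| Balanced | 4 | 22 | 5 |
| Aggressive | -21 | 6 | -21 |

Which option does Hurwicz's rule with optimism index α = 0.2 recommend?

Balanced

Conservative: 0.2·25 + 0.8·3 = 7.4
Balanced: 0.2·22 + 0.8·4 = 7.6
Aggressive: 0.2·6 + 0.8·(-21) = -15.6
Highest Hurwicz score = 7.6 → Balanced.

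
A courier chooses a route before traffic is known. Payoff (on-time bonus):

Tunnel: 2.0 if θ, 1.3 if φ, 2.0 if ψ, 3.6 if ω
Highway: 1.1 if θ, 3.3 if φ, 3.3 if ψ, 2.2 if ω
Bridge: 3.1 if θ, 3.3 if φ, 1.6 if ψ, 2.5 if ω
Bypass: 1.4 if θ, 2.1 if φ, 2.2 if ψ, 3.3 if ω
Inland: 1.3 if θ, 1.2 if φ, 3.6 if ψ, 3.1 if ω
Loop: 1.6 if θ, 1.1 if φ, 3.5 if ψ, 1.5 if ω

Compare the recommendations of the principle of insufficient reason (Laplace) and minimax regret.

laplace → Bridge; minimax regret → Bypass (disagree)

Row averages: Tunnel=2.225, Highway=2.475, Bridge=2.625, Bypass=2.25, Inland=2.3, Loop=1.925
Highest average = 2.625 → Bridge.
Column bests: θ=3.1, φ=3.3, ψ=3.6, ω=3.6.
Tunnel regrets: 1.1, 2.0, 1.6, 0.0 → max 2.0
Highway regrets: 2.0, 0.0, 0.3, 1.4 → max 2.0
Bridge regrets: 0.0, 0.0, 2.0, 1.1 → max 2.0
Bypass regrets: 1.7, 1.2, 1.4, 0.3 → max 1.7
Inland regrets: 1.8, 2.1, 0.0, 0.5 → max 2.1
Loop regrets: 1.5, 2.2, 0.1, 2.1 → max 2.2
Smallest max regret = 1.7 → Bypass.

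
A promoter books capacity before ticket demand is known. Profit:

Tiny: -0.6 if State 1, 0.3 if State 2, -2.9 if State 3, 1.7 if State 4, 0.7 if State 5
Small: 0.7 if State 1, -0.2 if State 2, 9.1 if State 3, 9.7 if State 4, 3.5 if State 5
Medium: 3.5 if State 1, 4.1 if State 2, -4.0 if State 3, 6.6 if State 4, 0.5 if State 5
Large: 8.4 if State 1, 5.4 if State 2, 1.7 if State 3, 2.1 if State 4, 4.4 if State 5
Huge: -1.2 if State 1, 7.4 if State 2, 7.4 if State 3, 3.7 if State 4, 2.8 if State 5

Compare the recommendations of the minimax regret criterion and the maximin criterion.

minimax regret → Large; maximin → Large (agree)

Column bests: State 1=8.4, State 2=7.4, State 3=9.1, State 4=9.7, State 5=4.4.
Tiny regrets: 9.0, 7.1, 12.0, 8.0, 3.7 → max 12.0
Small regrets: 7.7, 7.6, 0.0, 0.0, 0.9 → max 7.7
Medium regrets: 4.9, 3.3, 13.1, 3.1, 3.9 → max 13.1
Large regrets: 0.0, 2.0, 7.4, 7.6, 0.0 → max 7.6
Huge regrets: 9.6, 0.0, 1.7, 6.0, 1.6 → max 9.6
Smallest max regret = 7.6 → Large.
Row minima: Tiny=-2.9, Small=-0.2, Medium=-4.0, Large=1.7, Huge=-1.2
Best worst-case = 1.7 → Large.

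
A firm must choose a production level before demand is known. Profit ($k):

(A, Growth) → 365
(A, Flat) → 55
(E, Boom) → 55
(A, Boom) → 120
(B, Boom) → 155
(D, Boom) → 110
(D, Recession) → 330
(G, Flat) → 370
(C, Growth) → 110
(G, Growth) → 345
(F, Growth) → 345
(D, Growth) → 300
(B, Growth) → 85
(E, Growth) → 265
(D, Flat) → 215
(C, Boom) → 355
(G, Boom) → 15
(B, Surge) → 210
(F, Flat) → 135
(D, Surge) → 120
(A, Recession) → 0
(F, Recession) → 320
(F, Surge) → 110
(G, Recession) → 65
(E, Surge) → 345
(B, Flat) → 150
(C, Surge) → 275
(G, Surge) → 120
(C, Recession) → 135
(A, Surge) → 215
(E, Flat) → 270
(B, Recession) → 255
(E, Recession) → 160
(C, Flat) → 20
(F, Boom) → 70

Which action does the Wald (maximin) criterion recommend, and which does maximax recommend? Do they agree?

maximin → D; maximax → G (disagree)

Row minima: A=0, B=85, C=20, D=110, E=55, F=70, G=15
Best worst-case = 110 → D.
Row maxima: A=365, B=255, C=355, D=330, E=345, F=345, G=370
Best best-case = 370 → G.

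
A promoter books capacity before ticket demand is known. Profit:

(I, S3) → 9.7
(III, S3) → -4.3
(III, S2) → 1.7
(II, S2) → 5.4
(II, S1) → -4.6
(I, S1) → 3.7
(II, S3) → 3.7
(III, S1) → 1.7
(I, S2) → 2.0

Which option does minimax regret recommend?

I

Column bests: S1=3.7, S2=5.4, S3=9.7.
I regrets: 0.0, 3.4, 0.0 → max 3.4
II regrets: 8.3, 0.0, 6.0 → max 8.3
III regrets: 2.0, 3.7, 14.0 → max 14.0
Smallest max regret = 3.4 → I.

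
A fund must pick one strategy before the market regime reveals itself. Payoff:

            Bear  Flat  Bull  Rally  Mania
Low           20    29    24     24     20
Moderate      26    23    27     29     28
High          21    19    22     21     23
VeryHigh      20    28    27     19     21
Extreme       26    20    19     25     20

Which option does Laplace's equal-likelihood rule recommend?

Row averages: Low=23.4, Moderate=26.6, High=21.2, VeryHigh=23, Extreme=22
Highest average = 26.6 → Moderate.

Moderate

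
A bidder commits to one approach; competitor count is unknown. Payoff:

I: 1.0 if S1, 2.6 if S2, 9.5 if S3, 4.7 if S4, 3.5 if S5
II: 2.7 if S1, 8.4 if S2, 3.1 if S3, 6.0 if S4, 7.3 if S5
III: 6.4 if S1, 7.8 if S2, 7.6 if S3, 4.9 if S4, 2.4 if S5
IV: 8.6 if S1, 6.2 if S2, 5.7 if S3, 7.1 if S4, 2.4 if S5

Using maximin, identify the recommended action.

II

Row minima: I=1.0, II=2.7, III=2.4, IV=2.4
Best worst-case = 2.7 → II.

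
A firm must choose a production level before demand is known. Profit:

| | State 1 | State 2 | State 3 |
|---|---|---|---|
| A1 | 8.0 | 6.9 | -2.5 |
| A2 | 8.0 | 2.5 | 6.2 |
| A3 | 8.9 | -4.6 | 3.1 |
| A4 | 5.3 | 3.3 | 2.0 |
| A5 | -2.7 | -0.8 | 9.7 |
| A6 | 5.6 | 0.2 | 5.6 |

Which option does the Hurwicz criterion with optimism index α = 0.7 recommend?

A1: 0.7·8.0 + 0.3·(-2.5) = 4.85
A2: 0.7·8.0 + 0.3·2.5 = 6.35
A3: 0.7·8.9 + 0.3·(-4.6) = 4.85
A4: 0.7·5.3 + 0.3·2.0 = 4.31
A5: 0.7·9.7 + 0.3·(-2.7) = 5.98
A6: 0.7·5.6 + 0.3·0.2 = 3.98
Highest Hurwicz score = 6.35 → A2.

A2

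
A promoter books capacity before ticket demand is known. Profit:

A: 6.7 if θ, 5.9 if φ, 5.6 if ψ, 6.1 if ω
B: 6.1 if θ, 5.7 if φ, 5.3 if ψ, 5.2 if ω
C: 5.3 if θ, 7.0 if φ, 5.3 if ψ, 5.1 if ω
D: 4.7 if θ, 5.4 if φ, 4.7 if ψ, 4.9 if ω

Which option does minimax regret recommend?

Column bests: θ=6.7, φ=7.0, ψ=5.6, ω=6.1.
A regrets: 0.0, 1.1, 0.0, 0.0 → max 1.1
B regrets: 0.6, 1.3, 0.3, 0.9 → max 1.3
C regrets: 1.4, 0.0, 0.3, 1.0 → max 1.4
D regrets: 2.0, 1.6, 0.9, 1.2 → max 2.0
Smallest max regret = 1.1 → A.

A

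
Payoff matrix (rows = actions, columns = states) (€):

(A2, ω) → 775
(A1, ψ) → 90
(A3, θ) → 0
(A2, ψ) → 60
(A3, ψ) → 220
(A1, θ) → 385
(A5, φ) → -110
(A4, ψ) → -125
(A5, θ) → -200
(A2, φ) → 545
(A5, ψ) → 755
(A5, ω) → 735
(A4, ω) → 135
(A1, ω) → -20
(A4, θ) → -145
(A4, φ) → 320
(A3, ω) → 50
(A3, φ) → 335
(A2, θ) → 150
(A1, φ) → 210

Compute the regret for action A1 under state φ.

335

Best payoff under φ is 545.
Regret = 545 − 210 = 335.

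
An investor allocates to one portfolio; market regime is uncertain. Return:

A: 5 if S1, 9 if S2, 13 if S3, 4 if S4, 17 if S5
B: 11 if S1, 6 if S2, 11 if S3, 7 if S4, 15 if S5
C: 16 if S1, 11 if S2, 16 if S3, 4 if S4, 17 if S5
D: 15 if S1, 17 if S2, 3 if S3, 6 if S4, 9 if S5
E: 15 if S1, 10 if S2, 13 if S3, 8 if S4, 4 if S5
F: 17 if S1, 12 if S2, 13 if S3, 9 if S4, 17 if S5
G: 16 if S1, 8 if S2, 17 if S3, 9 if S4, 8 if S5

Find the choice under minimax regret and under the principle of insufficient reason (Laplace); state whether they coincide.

minimax regret → F; laplace → F (agree)

Column bests: S1=17, S2=17, S3=17, S4=9, S5=17.
A regrets: 12, 8, 4, 5, 0 → max 12
B regrets: 6, 11, 6, 2, 2 → max 11
C regrets: 1, 6, 1, 5, 0 → max 6
D regrets: 2, 0, 14, 3, 8 → max 14
E regrets: 2, 7, 4, 1, 13 → max 13
F regrets: 0, 5, 4, 0, 0 → max 5
G regrets: 1, 9, 0, 0, 9 → max 9
Smallest max regret = 5 → F.
Row averages: A=9.6, B=10, C=12.8, D=10, E=10, F=13.6, G=11.6
Highest average = 13.6 → F.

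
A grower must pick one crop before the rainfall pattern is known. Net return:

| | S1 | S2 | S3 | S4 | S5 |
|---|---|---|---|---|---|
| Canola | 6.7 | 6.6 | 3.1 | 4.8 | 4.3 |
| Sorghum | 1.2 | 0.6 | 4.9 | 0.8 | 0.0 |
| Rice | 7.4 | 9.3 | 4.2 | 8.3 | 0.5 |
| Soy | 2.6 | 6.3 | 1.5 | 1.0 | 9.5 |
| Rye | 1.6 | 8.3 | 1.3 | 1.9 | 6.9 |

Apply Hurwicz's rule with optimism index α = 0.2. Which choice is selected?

Canola

Canola: 0.2·6.7 + 0.8·3.1 = 3.82
Sorghum: 0.2·4.9 + 0.8·0.0 = 0.98
Rice: 0.2·9.3 + 0.8·0.5 = 2.26
Soy: 0.2·9.5 + 0.8·1.0 = 2.7
Rye: 0.2·8.3 + 0.8·1.3 = 2.7
Highest Hurwicz score = 3.82 → Canola.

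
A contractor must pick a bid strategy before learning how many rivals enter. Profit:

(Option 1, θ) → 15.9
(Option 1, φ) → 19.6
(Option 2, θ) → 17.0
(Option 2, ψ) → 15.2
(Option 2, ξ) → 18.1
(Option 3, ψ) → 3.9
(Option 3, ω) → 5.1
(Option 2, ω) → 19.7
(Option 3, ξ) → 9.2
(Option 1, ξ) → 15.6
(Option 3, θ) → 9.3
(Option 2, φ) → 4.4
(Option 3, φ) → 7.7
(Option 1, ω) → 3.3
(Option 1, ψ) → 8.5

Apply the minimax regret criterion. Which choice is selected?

Option 3

Column bests: θ=17.0, φ=19.6, ψ=15.2, ω=19.7, ξ=18.1.
Option 1 regrets: 1.1, 0.0, 6.7, 16.4, 2.5 → max 16.4
Option 2 regrets: 0.0, 15.2, 0.0, 0.0, 0.0 → max 15.2
Option 3 regrets: 7.7, 11.9, 11.3, 14.6, 8.9 → max 14.6
Smallest max regret = 14.6 → Option 3.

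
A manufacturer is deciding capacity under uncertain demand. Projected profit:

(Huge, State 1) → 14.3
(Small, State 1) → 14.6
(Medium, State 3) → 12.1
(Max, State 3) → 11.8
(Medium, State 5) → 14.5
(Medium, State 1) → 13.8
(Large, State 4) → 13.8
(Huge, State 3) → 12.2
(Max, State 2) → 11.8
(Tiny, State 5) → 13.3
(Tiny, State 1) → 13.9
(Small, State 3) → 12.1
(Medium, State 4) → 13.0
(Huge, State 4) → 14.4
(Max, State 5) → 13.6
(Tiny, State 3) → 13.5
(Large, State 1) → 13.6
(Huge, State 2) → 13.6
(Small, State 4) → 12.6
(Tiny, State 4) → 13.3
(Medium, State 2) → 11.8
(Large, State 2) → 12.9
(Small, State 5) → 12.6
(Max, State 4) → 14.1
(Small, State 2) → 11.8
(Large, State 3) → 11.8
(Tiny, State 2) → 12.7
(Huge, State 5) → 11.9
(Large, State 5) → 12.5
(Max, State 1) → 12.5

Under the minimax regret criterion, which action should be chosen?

Tiny

Column bests: State 1=14.6, State 2=13.6, State 3=13.5, State 4=14.4, State 5=14.5.
Tiny regrets: 0.7, 0.9, 0.0, 1.1, 1.2 → max 1.2
Small regrets: 0.0, 1.8, 1.4, 1.8, 1.9 → max 1.9
Medium regrets: 0.8, 1.8, 1.4, 1.4, 0.0 → max 1.8
Large regrets: 1.0, 0.7, 1.7, 0.6, 2.0 → max 2.0
Huge regrets: 0.3, 0.0, 1.3, 0.0, 2.6 → max 2.6
Max regrets: 2.1, 1.8, 1.7, 0.3, 0.9 → max 2.1
Smallest max regret = 1.2 → Tiny.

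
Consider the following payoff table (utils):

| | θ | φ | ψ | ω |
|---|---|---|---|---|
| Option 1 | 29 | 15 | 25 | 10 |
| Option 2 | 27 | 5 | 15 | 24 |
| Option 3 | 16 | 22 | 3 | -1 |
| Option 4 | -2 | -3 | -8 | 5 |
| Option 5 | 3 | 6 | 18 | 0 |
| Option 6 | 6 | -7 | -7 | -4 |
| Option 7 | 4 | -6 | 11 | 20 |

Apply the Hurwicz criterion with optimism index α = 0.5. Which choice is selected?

Option 1: 0.5·29 + 0.5·10 = 19.5
Option 2: 0.5·27 + 0.5·5 = 16
Option 3: 0.5·22 + 0.5·(-1) = 10.5
Option 4: 0.5·5 + 0.5·(-8) = -1.5
Option 5: 0.5·18 + 0.5·0 = 9
Option 6: 0.5·6 + 0.5·(-7) = -0.5
Option 7: 0.5·20 + 0.5·(-6) = 7
Highest Hurwicz score = 19.5 → Option 1.

Option 1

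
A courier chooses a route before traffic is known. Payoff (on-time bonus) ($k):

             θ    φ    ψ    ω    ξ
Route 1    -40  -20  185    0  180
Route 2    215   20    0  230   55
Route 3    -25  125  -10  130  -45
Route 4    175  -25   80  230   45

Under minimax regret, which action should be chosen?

Column bests: θ=215, φ=125, ψ=185, ω=230, ξ=180.
Route 1 regrets: 255, 145, 0, 230, 0 → max 255
Route 2 regrets: 0, 105, 185, 0, 125 → max 185
Route 3 regrets: 240, 0, 195, 100, 225 → max 240
Route 4 regrets: 40, 150, 105, 0, 135 → max 150
Smallest max regret = 150 → Route 4.

Route 4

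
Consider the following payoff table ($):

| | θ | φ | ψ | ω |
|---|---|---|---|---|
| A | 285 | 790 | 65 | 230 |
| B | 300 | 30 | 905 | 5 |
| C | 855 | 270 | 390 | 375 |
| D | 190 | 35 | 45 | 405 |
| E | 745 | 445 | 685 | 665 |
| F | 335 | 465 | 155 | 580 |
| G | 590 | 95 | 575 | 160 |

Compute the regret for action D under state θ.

665

Best payoff under θ is 855.
Regret = 855 − 190 = 665.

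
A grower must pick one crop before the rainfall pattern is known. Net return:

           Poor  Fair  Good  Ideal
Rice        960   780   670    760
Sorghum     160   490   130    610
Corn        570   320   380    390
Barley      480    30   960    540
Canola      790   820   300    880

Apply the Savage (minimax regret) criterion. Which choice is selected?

Column bests: Poor=960, Fair=820, Good=960, Ideal=880.
Rice regrets: 0, 40, 290, 120 → max 290
Sorghum regrets: 800, 330, 830, 270 → max 830
Corn regrets: 390, 500, 580, 490 → max 580
Barley regrets: 480, 790, 0, 340 → max 790
Canola regrets: 170, 0, 660, 0 → max 660
Smallest max regret = 290 → Rice.

Rice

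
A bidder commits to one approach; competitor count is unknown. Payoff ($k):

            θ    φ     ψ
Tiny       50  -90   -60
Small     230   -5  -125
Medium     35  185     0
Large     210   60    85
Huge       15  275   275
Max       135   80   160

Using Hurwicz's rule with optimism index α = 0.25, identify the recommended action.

Max

Tiny: 0.25·50 + 0.75·(-90) = -55
Small: 0.25·230 + 0.75·(-125) = -36.25
Medium: 0.25·185 + 0.75·0 = 46.25
Large: 0.25·210 + 0.75·60 = 97.5
Huge: 0.25·275 + 0.75·15 = 80
Max: 0.25·160 + 0.75·80 = 100
Highest Hurwicz score = 100 → Max.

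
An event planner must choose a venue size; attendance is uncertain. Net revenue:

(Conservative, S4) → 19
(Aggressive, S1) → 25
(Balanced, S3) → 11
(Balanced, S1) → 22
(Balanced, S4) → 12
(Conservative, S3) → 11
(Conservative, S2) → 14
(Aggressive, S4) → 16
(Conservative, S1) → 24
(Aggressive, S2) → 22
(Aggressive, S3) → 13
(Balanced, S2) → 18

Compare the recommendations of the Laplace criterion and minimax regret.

Row averages: Conservative=17, Balanced=15.75, Aggressive=19
Highest average = 19 → Aggressive.
Column bests: S1=25, S2=22, S3=13, S4=19.
Conservative regrets: 1, 8, 2, 0 → max 8
Balanced regrets: 3, 4, 2, 7 → max 7
Aggressive regrets: 0, 0, 0, 3 → max 3
Smallest max regret = 3 → Aggressive.

laplace → Aggressive; minimax regret → Aggressive (agree)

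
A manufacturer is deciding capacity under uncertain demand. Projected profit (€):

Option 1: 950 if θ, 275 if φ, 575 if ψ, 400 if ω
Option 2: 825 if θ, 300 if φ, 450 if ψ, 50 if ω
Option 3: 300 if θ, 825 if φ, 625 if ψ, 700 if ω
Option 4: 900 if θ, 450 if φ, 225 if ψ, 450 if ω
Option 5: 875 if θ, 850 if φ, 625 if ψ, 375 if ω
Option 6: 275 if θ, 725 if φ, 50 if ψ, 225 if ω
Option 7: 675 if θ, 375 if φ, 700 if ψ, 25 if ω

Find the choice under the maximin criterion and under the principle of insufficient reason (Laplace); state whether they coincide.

maximin → Option 5; laplace → Option 5 (agree)

Row minima: Option 1=275, Option 2=50, Option 3=300, Option 4=225, Option 5=375, Option 6=50, Option 7=25
Best worst-case = 375 → Option 5.
Row averages: Option 1=550, Option 2=406.25, Option 3=612.5, Option 4=506.25, Option 5=681.25, Option 6=318.75, Option 7=443.75
Highest average = 681.25 → Option 5.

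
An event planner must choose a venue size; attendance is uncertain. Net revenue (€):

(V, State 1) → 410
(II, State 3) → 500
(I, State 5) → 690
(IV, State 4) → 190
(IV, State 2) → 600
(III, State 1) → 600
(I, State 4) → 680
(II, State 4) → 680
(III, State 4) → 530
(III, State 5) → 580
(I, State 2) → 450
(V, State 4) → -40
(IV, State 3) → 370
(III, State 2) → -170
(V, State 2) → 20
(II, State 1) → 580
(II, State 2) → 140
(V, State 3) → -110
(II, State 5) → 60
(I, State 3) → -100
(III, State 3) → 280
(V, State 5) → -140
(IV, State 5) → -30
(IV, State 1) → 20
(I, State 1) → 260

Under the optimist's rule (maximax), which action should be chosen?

Row maxima: I=690, II=680, III=600, IV=600, V=410
Best best-case = 690 → I.

I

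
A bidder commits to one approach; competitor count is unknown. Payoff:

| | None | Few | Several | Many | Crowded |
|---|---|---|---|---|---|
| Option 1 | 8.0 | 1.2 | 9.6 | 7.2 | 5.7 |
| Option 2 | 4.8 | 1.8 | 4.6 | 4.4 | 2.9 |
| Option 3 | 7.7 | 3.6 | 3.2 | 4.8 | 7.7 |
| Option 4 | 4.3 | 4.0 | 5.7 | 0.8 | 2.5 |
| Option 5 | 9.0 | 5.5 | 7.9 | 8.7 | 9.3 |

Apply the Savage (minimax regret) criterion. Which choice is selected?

Option 5

Column bests: None=9.0, Few=5.5, Several=9.6, Many=8.7, Crowded=9.3.
Option 1 regrets: 1.0, 4.3, 0.0, 1.5, 3.6 → max 4.3
Option 2 regrets: 4.2, 3.7, 5.0, 4.3, 6.4 → max 6.4
Option 3 regrets: 1.3, 1.9, 6.4, 3.9, 1.6 → max 6.4
Option 4 regrets: 4.7, 1.5, 3.9, 7.9, 6.8 → max 7.9
Option 5 regrets: 0.0, 0.0, 1.7, 0.0, 0.0 → max 1.7
Smallest max regret = 1.7 → Option 5.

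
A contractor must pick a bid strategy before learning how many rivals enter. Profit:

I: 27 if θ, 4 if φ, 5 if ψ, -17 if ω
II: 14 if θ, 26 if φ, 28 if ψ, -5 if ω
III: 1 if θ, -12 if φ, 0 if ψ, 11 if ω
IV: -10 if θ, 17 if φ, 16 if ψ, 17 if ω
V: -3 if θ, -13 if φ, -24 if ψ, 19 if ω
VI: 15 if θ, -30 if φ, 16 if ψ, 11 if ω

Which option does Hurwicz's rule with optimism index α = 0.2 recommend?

I: 0.2·27 + 0.8·(-17) = -8.2
II: 0.2·28 + 0.8·(-5) = 1.6
III: 0.2·11 + 0.8·(-12) = -7.4
IV: 0.2·17 + 0.8·(-10) = -4.6
V: 0.2·19 + 0.8·(-24) = -15.4
VI: 0.2·16 + 0.8·(-30) = -20.8
Highest Hurwicz score = 1.6 → II.

II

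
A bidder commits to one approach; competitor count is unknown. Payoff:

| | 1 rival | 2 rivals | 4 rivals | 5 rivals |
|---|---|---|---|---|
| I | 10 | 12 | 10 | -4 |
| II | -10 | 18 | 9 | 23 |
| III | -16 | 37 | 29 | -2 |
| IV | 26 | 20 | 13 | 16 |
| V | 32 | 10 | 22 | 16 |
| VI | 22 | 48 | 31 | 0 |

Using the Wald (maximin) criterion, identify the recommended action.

Row minima: I=-4, II=-10, III=-16, IV=13, V=10, VI=0
Best worst-case = 13 → IV.

IV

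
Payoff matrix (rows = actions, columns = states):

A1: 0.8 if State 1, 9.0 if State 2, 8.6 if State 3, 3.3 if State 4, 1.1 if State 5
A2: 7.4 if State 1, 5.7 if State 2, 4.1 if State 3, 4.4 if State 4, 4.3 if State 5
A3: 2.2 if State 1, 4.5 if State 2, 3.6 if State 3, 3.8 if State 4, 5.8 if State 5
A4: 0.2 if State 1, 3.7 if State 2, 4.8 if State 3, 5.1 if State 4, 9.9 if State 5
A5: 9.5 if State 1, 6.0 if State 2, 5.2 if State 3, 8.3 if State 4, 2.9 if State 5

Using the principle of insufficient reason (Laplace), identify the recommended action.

Row averages: A1=4.56, A2=5.18, A3=3.98, A4=4.74, A5=6.38
Highest average = 6.38 → A5.

A5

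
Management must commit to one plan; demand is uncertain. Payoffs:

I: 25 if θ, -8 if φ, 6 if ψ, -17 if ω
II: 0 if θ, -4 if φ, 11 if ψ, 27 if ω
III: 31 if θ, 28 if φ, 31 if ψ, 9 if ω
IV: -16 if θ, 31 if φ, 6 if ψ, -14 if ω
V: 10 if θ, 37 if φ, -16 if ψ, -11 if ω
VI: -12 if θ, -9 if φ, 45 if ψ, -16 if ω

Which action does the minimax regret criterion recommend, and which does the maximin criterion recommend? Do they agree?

Column bests: θ=31, φ=37, ψ=45, ω=27.
I regrets: 6, 45, 39, 44 → max 45
II regrets: 31, 41, 34, 0 → max 41
III regrets: 0, 9, 14, 18 → max 18
IV regrets: 47, 6, 39, 41 → max 47
V regrets: 21, 0, 61, 38 → max 61
VI regrets: 43, 46, 0, 43 → max 46
Smallest max regret = 18 → III.
Row minima: I=-17, II=-4, III=9, IV=-16, V=-16, VI=-16
Best worst-case = 9 → III.

minimax regret → III; maximin → III (agree)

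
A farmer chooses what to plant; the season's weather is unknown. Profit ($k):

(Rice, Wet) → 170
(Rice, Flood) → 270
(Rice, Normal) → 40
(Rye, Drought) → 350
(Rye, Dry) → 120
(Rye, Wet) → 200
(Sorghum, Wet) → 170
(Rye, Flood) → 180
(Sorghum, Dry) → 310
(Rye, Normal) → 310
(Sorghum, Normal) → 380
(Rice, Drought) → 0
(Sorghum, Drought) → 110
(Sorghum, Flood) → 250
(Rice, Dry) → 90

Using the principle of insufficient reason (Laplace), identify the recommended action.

Row averages: Rice=114, Sorghum=244, Rye=232
Highest average = 244 → Sorghum.

Sorghum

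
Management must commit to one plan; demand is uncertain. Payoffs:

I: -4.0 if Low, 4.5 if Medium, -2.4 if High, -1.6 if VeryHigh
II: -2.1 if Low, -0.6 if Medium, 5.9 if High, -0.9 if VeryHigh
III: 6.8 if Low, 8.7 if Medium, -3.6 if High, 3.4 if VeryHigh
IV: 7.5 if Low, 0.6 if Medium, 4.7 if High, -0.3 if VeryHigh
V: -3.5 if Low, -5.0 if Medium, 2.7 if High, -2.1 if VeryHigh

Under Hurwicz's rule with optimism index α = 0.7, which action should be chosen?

I: 0.7·4.5 + 0.3·(-4.0) = 1.95
II: 0.7·5.9 + 0.3·(-2.1) = 3.5
III: 0.7·8.7 + 0.3·(-3.6) = 5.01
IV: 0.7·7.5 + 0.3·(-0.3) = 5.16
V: 0.7·2.7 + 0.3·(-5.0) = 0.39
Highest Hurwicz score = 5.16 → IV.

IV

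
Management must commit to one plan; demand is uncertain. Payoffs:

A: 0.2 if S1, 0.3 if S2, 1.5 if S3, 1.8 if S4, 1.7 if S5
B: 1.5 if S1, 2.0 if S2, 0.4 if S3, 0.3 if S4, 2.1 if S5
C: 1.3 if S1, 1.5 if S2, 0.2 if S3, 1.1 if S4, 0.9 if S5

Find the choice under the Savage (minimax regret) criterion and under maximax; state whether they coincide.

Column bests: S1=1.5, S2=2.0, S3=1.5, S4=1.8, S5=2.1.
A regrets: 1.3, 1.7, 0.0, 0.0, 0.4 → max 1.7
B regrets: 0.0, 0.0, 1.1, 1.5, 0.0 → max 1.5
C regrets: 0.2, 0.5, 1.3, 0.7, 1.2 → max 1.3
Smallest max regret = 1.3 → C.
Row maxima: A=1.8, B=2.1, C=1.5
Best best-case = 2.1 → B.

minimax regret → C; maximax → B (disagree)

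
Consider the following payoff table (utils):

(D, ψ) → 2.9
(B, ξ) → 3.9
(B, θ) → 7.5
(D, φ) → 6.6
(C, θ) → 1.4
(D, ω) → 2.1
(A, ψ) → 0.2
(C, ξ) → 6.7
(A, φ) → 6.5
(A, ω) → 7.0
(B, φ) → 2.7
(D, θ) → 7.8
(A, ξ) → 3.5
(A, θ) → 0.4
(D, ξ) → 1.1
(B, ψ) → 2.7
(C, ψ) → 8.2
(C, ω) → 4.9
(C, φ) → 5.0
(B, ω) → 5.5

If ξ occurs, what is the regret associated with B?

2.8

Best payoff under ξ is 6.7.
Regret = 6.7 − 3.9 = 2.8.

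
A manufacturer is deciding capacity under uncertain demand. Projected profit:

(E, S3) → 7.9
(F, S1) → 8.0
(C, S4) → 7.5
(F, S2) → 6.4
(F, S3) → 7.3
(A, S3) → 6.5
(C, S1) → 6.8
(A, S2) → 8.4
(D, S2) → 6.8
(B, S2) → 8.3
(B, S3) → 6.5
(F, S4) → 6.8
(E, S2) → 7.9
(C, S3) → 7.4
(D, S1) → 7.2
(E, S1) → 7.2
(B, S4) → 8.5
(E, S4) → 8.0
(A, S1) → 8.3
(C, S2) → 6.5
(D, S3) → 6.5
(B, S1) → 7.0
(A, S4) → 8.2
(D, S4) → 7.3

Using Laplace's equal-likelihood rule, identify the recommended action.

Row averages: A=7.85, B=7.575, C=7.05, D=6.95, E=7.75, F=7.125
Highest average = 7.85 → A.

A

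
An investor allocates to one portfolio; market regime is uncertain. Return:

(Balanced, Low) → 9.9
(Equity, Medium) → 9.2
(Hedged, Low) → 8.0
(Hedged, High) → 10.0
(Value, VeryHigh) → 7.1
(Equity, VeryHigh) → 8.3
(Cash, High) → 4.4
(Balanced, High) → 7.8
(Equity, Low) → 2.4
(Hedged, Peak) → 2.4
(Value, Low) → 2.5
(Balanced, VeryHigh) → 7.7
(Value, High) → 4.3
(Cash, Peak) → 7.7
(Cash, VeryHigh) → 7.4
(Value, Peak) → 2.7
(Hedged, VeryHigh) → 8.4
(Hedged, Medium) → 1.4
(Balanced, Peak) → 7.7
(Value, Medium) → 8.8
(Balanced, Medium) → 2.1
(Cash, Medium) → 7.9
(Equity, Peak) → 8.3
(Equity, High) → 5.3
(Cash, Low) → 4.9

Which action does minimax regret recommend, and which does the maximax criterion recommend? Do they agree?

Column bests: Low=9.9, Medium=9.2, High=10.0, VeryHigh=8.4, Peak=8.3.
Equity regrets: 7.5, 0.0, 4.7, 0.1, 0.0 → max 7.5
Value regrets: 7.4, 0.4, 5.7, 1.3, 5.6 → max 7.4
Balanced regrets: 0.0, 7.1, 2.2, 0.7, 0.6 → max 7.1
Cash regrets: 5.0, 1.3, 5.6, 1.0, 0.6 → max 5.6
Hedged regrets: 1.9, 7.8, 0.0, 0.0, 5.9 → max 7.8
Smallest max regret = 5.6 → Cash.
Row maxima: Equity=9.2, Value=8.8, Balanced=9.9, Cash=7.9, Hedged=10.0
Best best-case = 10.0 → Hedged.

minimax regret → Cash; maximax → Hedged (disagree)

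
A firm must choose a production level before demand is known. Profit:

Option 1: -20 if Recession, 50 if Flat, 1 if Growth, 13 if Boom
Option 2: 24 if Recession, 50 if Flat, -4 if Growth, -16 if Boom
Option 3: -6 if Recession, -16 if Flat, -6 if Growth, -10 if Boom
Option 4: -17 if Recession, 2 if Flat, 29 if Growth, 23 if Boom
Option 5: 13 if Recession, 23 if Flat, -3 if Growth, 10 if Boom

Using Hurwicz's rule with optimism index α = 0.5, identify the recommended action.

Option 1: 0.5·50 + 0.5·(-20) = 15
Option 2: 0.5·50 + 0.5·(-16) = 17
Option 3: 0.5·(-6) + 0.5·(-16) = -11
Option 4: 0.5·29 + 0.5·(-17) = 6
Option 5: 0.5·23 + 0.5·(-3) = 10
Highest Hurwicz score = 17 → Option 2.

Option 2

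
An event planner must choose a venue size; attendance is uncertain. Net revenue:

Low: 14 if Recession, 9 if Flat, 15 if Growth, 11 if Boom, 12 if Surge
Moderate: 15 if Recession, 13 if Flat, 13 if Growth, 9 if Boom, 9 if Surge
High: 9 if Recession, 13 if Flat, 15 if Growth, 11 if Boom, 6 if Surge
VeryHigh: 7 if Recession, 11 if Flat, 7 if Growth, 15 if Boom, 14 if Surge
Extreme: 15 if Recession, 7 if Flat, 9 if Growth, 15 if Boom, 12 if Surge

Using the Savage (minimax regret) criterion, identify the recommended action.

Low

Column bests: Recession=15, Flat=13, Growth=15, Boom=15, Surge=14.
Low regrets: 1, 4, 0, 4, 2 → max 4
Moderate regrets: 0, 0, 2, 6, 5 → max 6
High regrets: 6, 0, 0, 4, 8 → max 8
VeryHigh regrets: 8, 2, 8, 0, 0 → max 8
Extreme regrets: 0, 6, 6, 0, 2 → max 6
Smallest max regret = 4 → Low.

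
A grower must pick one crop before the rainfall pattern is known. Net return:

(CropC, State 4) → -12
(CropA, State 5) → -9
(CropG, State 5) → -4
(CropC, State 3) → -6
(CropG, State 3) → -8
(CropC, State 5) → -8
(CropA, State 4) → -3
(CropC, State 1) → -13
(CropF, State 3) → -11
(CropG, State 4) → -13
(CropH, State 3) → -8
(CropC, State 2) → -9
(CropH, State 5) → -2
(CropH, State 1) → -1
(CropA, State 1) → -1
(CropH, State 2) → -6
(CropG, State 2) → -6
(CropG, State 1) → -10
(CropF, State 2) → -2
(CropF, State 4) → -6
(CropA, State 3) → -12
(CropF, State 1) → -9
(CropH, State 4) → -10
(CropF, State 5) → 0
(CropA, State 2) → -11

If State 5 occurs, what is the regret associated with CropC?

Best payoff under State 5 is 0.
Regret = 0 − (-8) = 8.

8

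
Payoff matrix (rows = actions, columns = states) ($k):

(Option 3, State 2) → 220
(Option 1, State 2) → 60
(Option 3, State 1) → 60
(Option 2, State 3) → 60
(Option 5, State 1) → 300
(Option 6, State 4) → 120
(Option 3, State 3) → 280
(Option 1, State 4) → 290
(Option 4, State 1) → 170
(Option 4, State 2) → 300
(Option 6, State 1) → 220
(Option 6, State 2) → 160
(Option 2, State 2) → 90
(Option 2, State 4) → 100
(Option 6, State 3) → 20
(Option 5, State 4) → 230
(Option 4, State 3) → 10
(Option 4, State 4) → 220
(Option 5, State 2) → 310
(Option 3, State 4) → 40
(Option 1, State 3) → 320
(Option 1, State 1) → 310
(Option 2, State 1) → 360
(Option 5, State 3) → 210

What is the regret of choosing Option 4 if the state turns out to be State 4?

70

Best payoff under State 4 is 290.
Regret = 290 − 220 = 70.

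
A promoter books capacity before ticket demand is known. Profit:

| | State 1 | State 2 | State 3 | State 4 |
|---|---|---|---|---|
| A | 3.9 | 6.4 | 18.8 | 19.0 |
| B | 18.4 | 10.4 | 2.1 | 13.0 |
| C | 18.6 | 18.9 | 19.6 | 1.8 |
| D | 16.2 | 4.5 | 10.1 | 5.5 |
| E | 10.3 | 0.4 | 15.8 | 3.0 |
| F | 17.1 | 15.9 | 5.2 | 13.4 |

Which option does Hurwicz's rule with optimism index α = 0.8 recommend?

C

A: 0.8·19.0 + 0.2·3.9 = 15.98
B: 0.8·18.4 + 0.2·2.1 = 15.14
C: 0.8·19.6 + 0.2·1.8 = 16.04
D: 0.8·16.2 + 0.2·4.5 = 13.86
E: 0.8·15.8 + 0.2·0.4 = 12.72
F: 0.8·17.1 + 0.2·5.2 = 14.72
Highest Hurwicz score = 16.04 → C.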